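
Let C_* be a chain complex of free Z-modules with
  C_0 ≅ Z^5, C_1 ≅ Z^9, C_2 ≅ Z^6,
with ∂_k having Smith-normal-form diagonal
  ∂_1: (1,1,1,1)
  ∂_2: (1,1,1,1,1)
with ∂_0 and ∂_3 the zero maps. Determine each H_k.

H_0: b_0 = 5 − 0 − 4 = 1; torsion from ∂_1 factors > 1: none. So H_0 = Z.
H_1: b_1 = 9 − 4 − 5 = 0; torsion from ∂_2 factors > 1: none. So H_1 = 0.
H_2: b_2 = 6 − 5 − 0 = 1; torsion from ∂_3 factors > 1: none. So H_2 = Z.

H_0 = Z,  H_1 = 0,  H_2 = Z.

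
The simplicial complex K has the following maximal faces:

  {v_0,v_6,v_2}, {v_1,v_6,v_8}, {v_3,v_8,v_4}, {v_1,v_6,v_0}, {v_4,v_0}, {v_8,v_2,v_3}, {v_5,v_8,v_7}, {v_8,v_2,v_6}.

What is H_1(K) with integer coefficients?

K has 9 vertices, 16 edges, 7 triangles.
rank ∂_1 = 8, rank ∂_2 = 7 ⇒ b_1 = 16 − 8 − 7 = 1; all invariant factors of ∂_2 are 1 so no torsion. So H_1 ≅ Z.

H_1 ≅ Z.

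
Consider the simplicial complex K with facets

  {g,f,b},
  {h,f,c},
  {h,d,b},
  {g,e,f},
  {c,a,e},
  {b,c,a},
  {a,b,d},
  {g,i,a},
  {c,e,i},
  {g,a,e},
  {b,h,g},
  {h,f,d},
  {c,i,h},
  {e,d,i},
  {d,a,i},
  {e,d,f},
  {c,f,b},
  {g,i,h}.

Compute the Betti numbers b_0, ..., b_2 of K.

b_0 = 1, b_1 = 1, b_2 = 0.

Order the vertices as a < b < c < d < e < f < g < h < i. Listing each simplex with vertices in this order, K has dimension 2 with simplices:

  0-simplices (9): a, b, c, d, e, f, g, h, i
  1-simplices (27): ab, ac, ad, ae, ag, ai, bc, bd, bf, bg, bh, ce, cf, ch, ci, de, df, dh, di, ef, eg, ei, fg, fh, gh, gi, hi
  2-simplices (18): abc, abd, ace, adi, aeg, agi, bcf, bdh, bfg, bgh, cei, cfh, chi, def, dei, dfh, efg, ghi

Hence C_0 ≅ Z^9, C_1 ≅ Z^27, C_2 ≅ Z^18.

∂_1: C_1 → C_0 is given by ∂[p,q] = [q] − [p]. For instance
  ∂ab = b − a.
The resulting 9×27 matrix has rank 8, and its Smith normal form has invariant factors (1,1,1,1,1,1,1,1).

∂_2: C_2 → C_1 maps a triangle to the signed sum of its edges. For instance
  ∂chi = hi − ci + ch,
  ∂efg = fg − eg + ef.
The resulting 27×18 matrix has rank 18, and its Smith normal form has invariant factors (1,1,1,1,1,1,1,1,1,1,1,1,1,1,1,1,1,2).

Reading off H_k = ker ∂_k / im ∂_{k+1}:

  H_0: rank C_0 − rank ∂_1 = 9 − 8 = 1, and the invariant factors of ∂_1 are all 1, so H_0 ≅ Z.
  H_1: rank ker ∂_1 − rank ∂_2 = (27 − 8) − 18 = 1, and ∂_2 has invariant factor 2 > 1, so H_1 ≅ Z ⊕ Z/2Z.
  H_2: rank ker ∂_2 − rank ∂_3 = (18 − 18) − 0 = 0, and there is no ∂_3, so H_2 ≅ 0.

Hence the Betti numbers are b_0 = 1, b_1 = 1, b_2 = 0.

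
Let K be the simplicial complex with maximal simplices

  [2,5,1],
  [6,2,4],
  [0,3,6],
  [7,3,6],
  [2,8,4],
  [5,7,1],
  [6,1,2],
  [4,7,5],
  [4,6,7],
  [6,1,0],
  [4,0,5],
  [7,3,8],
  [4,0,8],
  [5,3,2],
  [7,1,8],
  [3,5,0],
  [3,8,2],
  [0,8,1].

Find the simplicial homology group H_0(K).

K has 9 vertices, 27 edges, 18 triangles.
rank ∂_0 = 0, rank ∂_1 = 8 ⇒ b_0 = 9 − 0 − 8 = 1; all invariant factors of ∂_1 are 1 so no torsion. So H_0 ≅ Z.

H_0 ≅ Z.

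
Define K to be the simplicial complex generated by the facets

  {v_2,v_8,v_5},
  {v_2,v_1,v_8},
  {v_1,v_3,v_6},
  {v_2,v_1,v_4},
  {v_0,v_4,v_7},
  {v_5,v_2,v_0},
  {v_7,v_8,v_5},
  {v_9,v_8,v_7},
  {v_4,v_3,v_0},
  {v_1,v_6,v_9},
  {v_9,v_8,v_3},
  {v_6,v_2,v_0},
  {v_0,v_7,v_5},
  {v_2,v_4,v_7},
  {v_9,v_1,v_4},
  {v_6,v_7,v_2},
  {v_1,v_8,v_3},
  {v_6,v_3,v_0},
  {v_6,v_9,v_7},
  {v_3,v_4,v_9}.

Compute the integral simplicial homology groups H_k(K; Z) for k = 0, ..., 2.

K has 10 vertices, 30 edges, 20 triangles.
rank ∂_0 = 0, rank ∂_1 = 9 ⇒ b_0 = 10 − 0 − 9 = 1; all invariant factors of ∂_1 are 1 so no torsion. So H_0 ≅ Z.
rank ∂_1 = 9, rank ∂_2 = 20 ⇒ b_1 = 30 − 9 − 20 = 1; ∂_2 has invariant factor(s) [2] giving torsion. So H_1 ≅ Z ⊕ Z/2.
rank ∂_2 = 20, rank ∂_3 = 0 ⇒ b_2 = 20 − 20 − 0 = 0. So H_2 ≅ 0.

H_0 ≅ Z,  H_1 ≅ Z ⊕ Z/2,  H_2 = 0.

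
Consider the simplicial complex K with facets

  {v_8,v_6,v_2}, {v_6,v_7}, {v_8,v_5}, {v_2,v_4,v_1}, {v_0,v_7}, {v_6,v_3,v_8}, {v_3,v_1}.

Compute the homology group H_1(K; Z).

H_1 ≅ Z.

Take the total order v_0 < v_1 < v_2 < v_3 < v_4 < v_5 < v_6 < v_7 < v_8 on the vertex set. Then K (dimension 2) consists of the simplices:

  0-simplices (9): [v_0], [v_1], [v_2], [v_3], [v_4], [v_5], [v_6], [v_7], [v_8]
  1-simplices (12): [v_0,v_7], [v_1,v_2], [v_1,v_3], [v_1,v_4], [v_2,v_4], [v_2,v_6], [v_2,v_8], [v_3,v_6], [v_3,v_8], [v_5,v_8], [v_6,v_7], [v_6,v_8]
  2-simplices (3): [v_1,v_2,v_4], [v_2,v_6,v_8], [v_3,v_6,v_8]

Hence C_0 ≅ Z^9, C_1 ≅ Z^12, C_2 ≅ Z^3.

Boundary ∂_1: C_1 → C_0 maps an edge to its endpoints' difference, ∂[p,q] = q − p.
This gives a 9×12 integer matrix of rank 8; reducing to Smith normal form yields diagonal entries (1,1,1,1,1,1,1,1).

∂_2: C_2 → C_1 maps a triangle to the signed sum of its edges. For instance
  ∂[v_3,v_6,v_8] = [v_6,v_8] − [v_3,v_8] + [v_3,v_6],
  ∂[v_2,v_6,v_8] = [v_6,v_8] − [v_2,v_8] + [v_2,v_6].
The resulting 12×3 matrix has rank 3, and its Smith normal form has invariant factors (1,1,1).

Computing H_k = (kernel of ∂_k) / (image of ∂_{k+1}):

  H_1: rank ker ∂_1 − rank ∂_2 = (12 − 8) − 3 = 1, and the invariant factors of ∂_2 are all 1, so H_1 ≅ Z.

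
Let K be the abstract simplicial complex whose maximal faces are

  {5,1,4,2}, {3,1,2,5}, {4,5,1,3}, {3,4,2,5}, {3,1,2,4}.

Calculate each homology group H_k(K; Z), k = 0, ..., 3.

We work with the vertex ordering 1 < 2 < 3 < 4 < 5. The simplices of K, each written with vertices in increasing order, are:

  0-simplices (5): [1], [2], [3], [4], [5]
  1-simplices (10): [1,2], [1,3], [1,4], [1,5], [2,3], [2,4], [2,5], [3,4], [3,5], [4,5]
  2-simplices (10): [1,2,3], [1,2,4], [1,2,5], [1,3,4], [1,3,5], [1,4,5], [2,3,4], [2,3,5], [2,4,5], [3,4,5]
  3-simplices (5): [1,2,3,4], [1,2,3,5], [1,2,4,5], [1,3,4,5], [2,3,4,5]

Hence C_0 ≅ Z^5, C_1 ≅ Z^10, C_2 ≅ Z^10, C_3 ≅ Z^5.

The boundary map ∂_1: C_1 → C_0 sends each edge [p,q] (with p < q) to q − p. For instance
  ∂[1,3] = [3] − [1].
As a 5×10 matrix over Z this has rank 4, with invariant factors (1,1,1,1).

∂_2: C_2 → C_1 acts by ∂[p,q,r] = [q,r] − [p,r] + [p,q]. For instance
  ∂[1,2,3] = [2,3] − [1,3] + [1,2],
  ∂[2,4,5] = [4,5] − [2,5] + [2,4].
As a 10×10 matrix over Z this has rank 6, with invariant factors (1,1,1,1,1,1).

∂_3: C_3 → C_2 sends each 3-simplex σ to the alternating sum Σ_i (−1)^i (σ with its i-th vertex removed). For instance
  ∂[1,2,3,5] = [2,3,5] − [1,3,5] + [1,2,5] − [1,2,3],
  ∂[2,3,4,5] = [3,4,5] − [2,4,5] + [2,3,5] − [2,3,4].
The resulting 10×5 matrix has rank 4, and its Smith normal form has invariant factors (1,1,1,1).

Now H_k = ker ∂_k / im ∂_{k+1}, so:

  H_0: rank C_0 − rank ∂_1 = 5 − 4 = 1, and the invariant factors of ∂_1 are all 1, so H_0 ≅ Z.
  H_1: rank ker ∂_1 − rank ∂_2 = (10 − 4) − 6 = 0, and the invariant factors of ∂_2 are all 1, so H_1 ≅ 0.
  H_2: rank ker ∂_2 − rank ∂_3 = (10 − 6) − 4 = 0, and the invariant factors of ∂_3 are all 1, so H_2 ≅ 0.
  H_3: rank ker ∂_3 − rank ∂_4 = (5 − 4) − 0 = 1, and there is no ∂_4, so H_3 ≅ Z.

H_0 = Z,  H_1 = 0,  H_2 = 0,  H_3 = Z.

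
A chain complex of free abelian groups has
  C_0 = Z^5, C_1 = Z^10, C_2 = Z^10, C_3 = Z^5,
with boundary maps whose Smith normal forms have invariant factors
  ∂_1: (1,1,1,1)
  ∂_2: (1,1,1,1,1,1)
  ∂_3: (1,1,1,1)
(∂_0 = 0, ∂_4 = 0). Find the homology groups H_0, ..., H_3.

H_0: b_0 = 5 − 0 − 4 = 1; torsion from ∂_1 factors > 1: none. So H_0 = Z.
H_1: b_1 = 10 − 4 − 6 = 0; torsion from ∂_2 factors > 1: none. So H_1 = 0.
H_2: b_2 = 10 − 6 − 4 = 0; torsion from ∂_3 factors > 1: none. So H_2 = 0.
H_3: b_3 = 5 − 4 − 0 = 1; torsion from ∂_4 factors > 1: none. So H_3 = Z.

H_0 = Z,  H_1 = 0,  H_2 = 0,  H_3 = Z.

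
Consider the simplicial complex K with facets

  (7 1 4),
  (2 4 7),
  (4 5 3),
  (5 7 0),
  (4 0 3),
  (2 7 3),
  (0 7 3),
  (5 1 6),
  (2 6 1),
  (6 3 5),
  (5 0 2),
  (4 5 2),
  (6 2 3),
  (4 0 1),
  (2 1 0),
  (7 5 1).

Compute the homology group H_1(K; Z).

Order the vertices as 0 < 1 < 2 < 3 < 4 < 5 < 6 < 7. Listing each simplex with vertices in this order, K has dimension 2 with simplices:

  0-simplices (8): [0], [1], [2], [3], [4], [5], [6], [7]
  1-simplices (24): (24 of them)
  2-simplices (16): [0,1,2], [0,1,4], [0,2,5], [0,3,4], [0,3,7], [0,5,7], [1,2,6], [1,4,7], [1,5,6], [1,5,7], [2,3,6], [2,3,7], [2,4,5], [2,4,7], [3,4,5], [3,5,6]

giving chain groups C_0 ≅ Z^8, C_1 ≅ Z^24, C_2 ≅ Z^16.

Boundary ∂_1: C_1 → C_0 is given by ∂[p,q] = [q] − [p]. For instance
  ∂[5,7] = [7] − [5].
The resulting 8×24 matrix has rank 7, and its Smith normal form has invariant factors (1,1,1,1,1,1,1).

Boundary ∂_2: C_2 → C_1 acts by ∂[p,q,r] = [q,r] − [p,r] + [p,q]. For instance
  ∂[3,4,5] = [4,5] − [3,5] + [3,4],
  ∂[0,1,2] = [1,2] − [0,2] + [0,1].
The resulting 24×16 matrix has rank 15, and its Smith normal form has invariant factors (1,1,1,1,1,1,1,1,1,1,1,1,1,1,1).

Reading off H_k = ker ∂_k / im ∂_{k+1}:

  H_1: rank ker ∂_1 − rank ∂_2 = (24 − 7) − 15 = 2, and the invariant factors of ∂_2 are all 1, so H_1 ≅ Z^2.

H_1 = Z^2.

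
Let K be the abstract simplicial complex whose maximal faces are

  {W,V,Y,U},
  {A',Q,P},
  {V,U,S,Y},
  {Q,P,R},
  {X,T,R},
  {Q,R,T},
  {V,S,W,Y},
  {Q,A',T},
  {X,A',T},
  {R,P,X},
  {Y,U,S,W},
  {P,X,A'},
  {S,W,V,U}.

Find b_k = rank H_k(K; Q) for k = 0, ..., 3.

Fix the vertex order P < Q < R < S < T < U < V < W < X < Y < A' and write every simplex with vertices in increasing order. Then dim K = 3 and the simplices of K are:

  0-simplices (11): [P], [Q], [R], [S], [T], [U], [V], [W], [X], [Y], [A']
  1-simplices (22): [P,Q], [P,R], [P,X], [P,A'], [Q,R], [Q,T], [Q,A'], [R,T], [R,X], [S,U], [S,V], [S,W], [S,Y], [T,X], [T,A'], [U,V], [U,W], [U,Y], [V,W], [V,Y], [W,Y], [X,A']
  2-simplices (18): (18 of them)
  3-simplices (5): [S,U,V,W], [S,U,V,Y], [S,U,W,Y], [S,V,W,Y], [U,V,W,Y]

Hence C_0 ≅ Z^11, C_1 ≅ Z^22, C_2 ≅ Z^18, C_3 ≅ Z^5.

∂_1: C_1 → C_0 maps an edge to its endpoints' difference, ∂[p,q] = q − p. For instance
  ∂[S,W] = [W] − [S].
The resulting 11×22 matrix has rank 9, and its Smith normal form has invariant factors (1,1,1,1,1,1,1,1,1).

Boundary ∂_2: C_2 → C_1 maps a triangle to the signed sum of its edges. For instance
  ∂[Q,T,A'] = [T,A'] − [Q,A'] + [Q,T],
  ∂[R,T,X] = [T,X] − [R,X] + [R,T].
The resulting 22×18 matrix has rank 13, and its Smith normal form has invariant factors (1,1,1,1,1,1,1,1,1,1,1,1,1).

The boundary map ∂_3: C_3 → C_2 sends each 3-simplex σ to the alternating sum Σ_i (−1)^i (σ with its i-th vertex removed). For instance
  ∂[S,V,W,Y] = [V,W,Y] − [S,W,Y] + [S,V,Y] − [S,V,W],
  ∂[U,V,W,Y] = [V,W,Y] − [U,W,Y] + [U,V,Y] − [U,V,W].
The 18×5 boundary matrix has rank 4 and Smith normal form diag(1,1,1,1).

From H_k ≅ ker(∂_k) / im(∂_{k+1}) we obtain:

  H_0: rank C_0 − rank ∂_1 = 11 − 9 = 2, and the invariant factors of ∂_1 are all 1, so H_0 ≅ Z^2.
  H_1: rank ker ∂_1 − rank ∂_2 = (22 − 9) − 13 = 0, and the invariant factors of ∂_2 are all 1, so H_1 ≅ 0.
  H_2: rank ker ∂_2 − rank ∂_3 = (18 − 13) − 4 = 1, and the invariant factors of ∂_3 are all 1, so H_2 ≅ Z.
  H_3: rank ker ∂_3 − rank ∂_4 = (5 − 4) − 0 = 1, and there is no ∂_4, so H_3 ≅ Z.

As a check, the Euler characteristic is 11 − 22 + 18 − 5 = 2, which agrees with 2 − 0 + 1 − 1 = 2.

Hence the Betti numbers are b_0 = 2, b_1 = 0, b_2 = 1, b_3 = 1.

b_0 = 2, b_1 = 0, b_2 = 1, b_3 = 1.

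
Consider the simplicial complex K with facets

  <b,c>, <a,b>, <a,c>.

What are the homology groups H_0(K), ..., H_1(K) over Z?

Take the total order a < b < c on the vertex set. Then K (dimension 1) consists of the simplices:

  0-simplices (3): a, b, c
  1-simplices (3): ab, ac, bc

Hence C_0 ≅ Z^3, C_1 ≅ Z^3.

Boundary ∂_1: C_1 → C_0 maps an edge to its endpoints' difference, ∂[p,q] = q − p. For instance
  ∂bc = c − b.
The 3×3 boundary matrix has rank 2 and Smith normal form diag(1,1).

Reading off H_k = ker ∂_k / im ∂_{k+1}:

  H_0: rank C_0 − rank ∂_1 = 3 − 2 = 1, and the invariant factors of ∂_1 are all 1, so H_0 = Z.
  H_1: rank ker ∂_1 − rank ∂_2 = (3 − 2) − 0 = 1, and there is no ∂_2, so H_1 = Z.

H_0 ≅ Z,  H_1 ≅ Z.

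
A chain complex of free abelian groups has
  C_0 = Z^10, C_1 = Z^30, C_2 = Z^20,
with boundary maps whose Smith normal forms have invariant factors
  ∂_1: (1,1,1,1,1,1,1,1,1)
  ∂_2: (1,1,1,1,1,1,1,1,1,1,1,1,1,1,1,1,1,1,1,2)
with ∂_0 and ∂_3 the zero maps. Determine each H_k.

H_0: b_0 = 10 − 0 − 9 = 1; torsion from ∂_1 factors > 1: none. So H_0 = Z.
H_1: b_1 = 30 − 9 − 20 = 1; torsion from ∂_2 factors > 1: [2]. So H_1 = Z ⊕ Z/2.
H_2: b_2 = 20 − 20 − 0 = 0; torsion from ∂_3 factors > 1: none. So H_2 = 0.

H_0 = Z,  H_1 = Z ⊕ Z/2,  H_2 = 0.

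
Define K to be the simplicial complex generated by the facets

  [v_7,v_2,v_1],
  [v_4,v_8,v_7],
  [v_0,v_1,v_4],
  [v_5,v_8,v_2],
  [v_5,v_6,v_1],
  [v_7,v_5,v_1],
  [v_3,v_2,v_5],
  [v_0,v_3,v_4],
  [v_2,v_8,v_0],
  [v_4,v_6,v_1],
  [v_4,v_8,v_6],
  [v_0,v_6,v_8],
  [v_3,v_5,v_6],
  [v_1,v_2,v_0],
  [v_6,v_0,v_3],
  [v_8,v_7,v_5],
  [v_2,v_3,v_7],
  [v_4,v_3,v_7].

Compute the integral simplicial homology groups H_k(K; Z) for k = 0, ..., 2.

H_0 ≅ Z,  H_1 ≅ Z ⊕ Z/2,  H_2 = 0.

Take the total order v_0 < v_1 < v_2 < v_3 < v_4 < v_5 < v_6 < v_7 < v_8 on the vertex set. Then K (dimension 2) consists of the simplices:

  0-simplices (9): [v_0], [v_1], [v_2], [v_3], [v_4], [v_5], [v_6], [v_7], [v_8]
  1-simplices (27): (27 of them)
  2-simplices (18): (18 of them)

giving chain groups C_0 ≅ Z^9, C_1 ≅ Z^27, C_2 ≅ Z^18.

∂_1: C_1 → C_0 is given by ∂[p,q] = [q] − [p].
As a 9×27 matrix over Z this has rank 8, with invariant factors (1,1,1,1,1,1,1,1).

The boundary map ∂_2: C_2 → C_1 maps a triangle to the signed sum of its edges. For instance
  ∂[v_1,v_2,v_7] = [v_2,v_7] − [v_1,v_7] + [v_1,v_2],
  ∂[v_0,v_3,v_6] = [v_3,v_6] − [v_0,v_6] + [v_0,v_3].
The resulting 27×18 matrix has rank 18, and its Smith normal form has invariant factors (1,1,1,1,1,1,1,1,1,1,1,1,1,1,1,1,1,2).

Reading off H_k = ker ∂_k / im ∂_{k+1}:

  H_0: rank C_0 − rank ∂_1 = 9 − 8 = 1, and the invariant factors of ∂_1 are all 1, so H_0 = Z.
  H_1: rank ker ∂_1 − rank ∂_2 = (27 − 8) − 18 = 1, and ∂_2 has invariant factor 2 > 1, so H_1 = Z ⊕ Z/2.
  H_2: rank ker ∂_2 − rank ∂_3 = (18 − 18) − 0 = 0, and there is no ∂_3, so H_2 = 0.

As a check, the Euler characteristic is 9 − 27 + 18 = 0, which agrees with 1 − 1 + 0 = 0.
(K is a triangulation of the Klein bottle.)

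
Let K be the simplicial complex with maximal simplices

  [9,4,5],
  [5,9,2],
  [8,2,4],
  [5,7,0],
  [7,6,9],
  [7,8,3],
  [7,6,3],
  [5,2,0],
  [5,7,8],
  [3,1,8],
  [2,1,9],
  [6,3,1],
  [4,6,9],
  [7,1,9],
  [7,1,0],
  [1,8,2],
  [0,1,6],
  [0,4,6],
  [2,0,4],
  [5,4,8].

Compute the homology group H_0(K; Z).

H_0 ≅ Z.

Take the total order 0 < 1 < 2 < 3 < 4 < 5 < 6 < 7 < 8 < 9 on the vertex set. Then K (dimension 2) consists of the simplices:

  0-simplices (10): [0], [1], [2], [3], [4], [5], [6], [7], [8], [9]
  1-simplices (30): (30 of them)
  2-simplices (20): (20 of them)

giving chain groups C_0 ≅ Z^10, C_1 ≅ Z^30, C_2 ≅ Z^20.

The boundary map ∂_1: C_1 → C_0 sends each edge [p,q] (with p < q) to q − p. For instance
  ∂[6,9] = [9] − [6].
This gives a 10×30 integer matrix of rank 9; reducing to Smith normal form yields diagonal entries (1,1,1,1,1,1,1,1,1).

∂_2: C_2 → C_1 acts by ∂[p,q,r] = [q,r] − [p,r] + [p,q]. For instance
  ∂[2,5,9] = [5,9] − [2,9] + [2,5],
  ∂[1,3,6] = [3,6] − [1,6] + [1,3].
As a 30×20 matrix over Z this has rank 20, with invariant factors (1,1,1,1,1,1,1,1,1,1,1,1,1,1,1,1,1,1,1,2).

Reading off H_k = ker ∂_k / im ∂_{k+1}:

  H_0: rank C_0 − rank ∂_1 = 10 − 9 = 1, and the invariant factors of ∂_1 are all 1, so H_0 ≅ Z.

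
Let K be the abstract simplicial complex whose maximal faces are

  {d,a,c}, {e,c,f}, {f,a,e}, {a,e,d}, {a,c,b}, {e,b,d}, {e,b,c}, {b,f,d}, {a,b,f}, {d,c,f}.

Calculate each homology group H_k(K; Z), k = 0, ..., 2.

K has 6 vertices, 15 edges, 10 triangles.
rank ∂_0 = 0, rank ∂_1 = 5 ⇒ b_0 = 6 − 0 − 5 = 1; all invariant factors of ∂_1 are 1 so no torsion. So H_0 = Z.
rank ∂_1 = 5, rank ∂_2 = 10 ⇒ b_1 = 15 − 5 − 10 = 0; ∂_2 has invariant factor(s) [2] giving torsion. So H_1 = Z/2Z.
rank ∂_2 = 10, rank ∂_3 = 0 ⇒ b_2 = 10 − 10 − 0 = 0. So H_2 = 0.

H_0 ≅ Z,  H_1 ≅ Z/2Z,  H_2 = 0.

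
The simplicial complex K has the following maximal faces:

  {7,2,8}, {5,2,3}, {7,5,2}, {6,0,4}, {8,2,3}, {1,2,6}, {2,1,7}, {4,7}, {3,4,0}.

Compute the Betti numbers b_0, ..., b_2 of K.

Order the vertices as 0 < 1 < 2 < 3 < 4 < 5 < 6 < 7 < 8. Listing each simplex with vertices in this order, K has dimension 2 with simplices:

  0-simplices (9): [0], [1], [2], [3], [4], [5], [6], [7], [8]
  1-simplices (18): [0,3], [0,4], [0,6], [1,2], [1,6], [1,7], [2,3], [2,5], [2,6], [2,7], [2,8], [3,4], [3,5], [3,8], [4,6], [4,7], [5,7], [7,8]
  2-simplices (8): [0,3,4], [0,4,6], [1,2,6], [1,2,7], [2,3,5], [2,3,8], [2,5,7], [2,7,8]

Hence C_0 ≅ Z^9, C_1 ≅ Z^18, C_2 ≅ Z^8.

∂_1: C_1 → C_0 maps an edge to its endpoints' difference, ∂[p,q] = q − p. For instance
  ∂[1,2] = [2] − [1].
As a 9×18 matrix over Z this has rank 8, with invariant factors (1,1,1,1,1,1,1,1).

∂_2: C_2 → C_1 sends each 2-simplex [p,q,r] to [q,r] − [p,r] + [p,q]. For instance
  ∂[2,5,7] = [5,7] − [2,7] + [2,5],
  ∂[2,3,8] = [3,8] − [2,8] + [2,3].
The 18×8 boundary matrix has rank 8 and Smith normal form diag(1,1,1,1,1,1,1,1).

From H_k ≅ ker(∂_k) / im(∂_{k+1}) we obtain:

  H_0: rank C_0 − rank ∂_1 = 9 − 8 = 1, and the invariant factors of ∂_1 are all 1, so H_0 = Z.
  H_1: rank ker ∂_1 − rank ∂_2 = (18 − 8) − 8 = 2, and the invariant factors of ∂_2 are all 1, so H_1 = Z^2.
  H_2: rank ker ∂_2 − rank ∂_3 = (8 − 8) − 0 = 0, and there is no ∂_3, so H_2 = 0.

Hence the Betti numbers are b_0 = 1, b_1 = 2, b_2 = 0.

b_0 = 1, b_1 = 2, b_2 = 0.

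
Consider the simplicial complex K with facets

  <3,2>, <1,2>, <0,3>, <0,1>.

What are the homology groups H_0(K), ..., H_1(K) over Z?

H_0 ≅ Z,  H_1 ≅ Z.

Fix the vertex order 0 < 1 < 2 < 3 and write every simplex with vertices in increasing order. Then dim K = 1 and the simplices of K are:

  0-simplices (4): [0], [1], [2], [3]
  1-simplices (4): [0,1], [0,3], [1,2], [2,3]

Hence C_0 ≅ Z^4, C_1 ≅ Z^4.

Boundary ∂_1: C_1 → C_0 maps an edge to its endpoints' difference, ∂[p,q] = q − p. For instance
  ∂[0,1] = [1] − [0].
The resulting 4×4 matrix has rank 3, and its Smith normal form has invariant factors (1,1,1).

From H_k ≅ ker(∂_k) / im(∂_{k+1}) we obtain:

  H_0: rank C_0 − rank ∂_1 = 4 − 3 = 1, and the invariant factors of ∂_1 are all 1, so H_0 ≅ Z.
  H_1: rank ker ∂_1 − rank ∂_2 = (4 − 3) − 0 = 1, and there is no ∂_2, so H_1 ≅ Z.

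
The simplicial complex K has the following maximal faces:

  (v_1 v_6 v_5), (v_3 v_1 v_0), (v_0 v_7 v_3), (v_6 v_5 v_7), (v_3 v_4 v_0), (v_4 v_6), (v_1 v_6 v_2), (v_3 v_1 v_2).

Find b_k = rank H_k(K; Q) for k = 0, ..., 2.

b_0 = 1, b_1 = 2, b_2 = 0.

Order the vertices as v_0 < v_1 < v_2 < v_3 < v_4 < v_5 < v_6 < v_7. Listing each simplex with vertices in this order, K has dimension 2 with simplices:

  0-simplices (8): [v_0], [v_1], [v_2], [v_3], [v_4], [v_5], [v_6], [v_7]
  1-simplices (16): (16 of them)
  2-simplices (7): [v_0,v_1,v_3], [v_0,v_3,v_4], [v_0,v_3,v_7], [v_1,v_2,v_3], [v_1,v_2,v_6], [v_1,v_5,v_6], [v_5,v_6,v_7]

Hence C_0 ≅ Z^8, C_1 ≅ Z^16, C_2 ≅ Z^7.

∂_1: C_1 → C_0 is given by ∂[p,q] = [q] − [p].
As a 8×16 matrix over Z this has rank 7, with invariant factors (1,1,1,1,1,1,1).

∂_2: C_2 → C_1 acts by ∂[p,q,r] = [q,r] − [p,r] + [p,q]. For instance
  ∂[v_0,v_3,v_4] = [v_3,v_4] − [v_0,v_4] + [v_0,v_3],
  ∂[v_1,v_2,v_3] = [v_2,v_3] − [v_1,v_3] + [v_1,v_2].
The resulting 16×7 matrix has rank 7, and its Smith normal form has invariant factors (1,1,1,1,1,1,1).

From H_k ≅ ker(∂_k) / im(∂_{k+1}) we obtain:

  H_0: rank C_0 − rank ∂_1 = 8 − 7 = 1, and the invariant factors of ∂_1 are all 1, so H_0 ≅ Z.
  H_1: rank ker ∂_1 − rank ∂_2 = (16 − 7) − 7 = 2, and the invariant factors of ∂_2 are all 1, so H_1 ≅ Z^2.
  H_2: rank ker ∂_2 − rank ∂_3 = (7 − 7) − 0 = 0, and there is no ∂_3, so H_2 ≅ 0.

Hence the Betti numbers are b_0 = 1, b_1 = 2, b_2 = 0.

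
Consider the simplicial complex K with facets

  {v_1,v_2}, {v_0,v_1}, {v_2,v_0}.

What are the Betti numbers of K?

b_0 = 1, b_1 = 1.

K has 3 vertices, 3 edges.
rank ∂_0 = 0, rank ∂_1 = 2 ⇒ b_0 = 3 − 0 − 2 = 1; all invariant factors of ∂_1 are 1 so no torsion. So H_0 ≅ Z.
rank ∂_1 = 2, rank ∂_2 = 0 ⇒ b_1 = 3 − 2 − 0 = 1. So H_1 ≅ Z.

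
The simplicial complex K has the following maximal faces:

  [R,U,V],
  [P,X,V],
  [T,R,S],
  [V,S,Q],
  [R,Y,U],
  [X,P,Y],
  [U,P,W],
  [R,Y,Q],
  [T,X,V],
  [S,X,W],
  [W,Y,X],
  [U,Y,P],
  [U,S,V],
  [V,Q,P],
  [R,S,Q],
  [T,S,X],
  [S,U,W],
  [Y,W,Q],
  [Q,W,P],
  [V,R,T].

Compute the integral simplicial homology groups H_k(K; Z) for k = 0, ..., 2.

H_0 ≅ Z,  H_1 ≅ Z × Z/2,  H_2 = 0.

K has 10 vertices, 30 edges, 20 triangles.
rank ∂_0 = 0, rank ∂_1 = 9 ⇒ b_0 = 10 − 0 − 9 = 1; all invariant factors of ∂_1 are 1 so no torsion. So H_0 = Z.
rank ∂_1 = 9, rank ∂_2 = 20 ⇒ b_1 = 30 − 9 − 20 = 1; ∂_2 has invariant factor(s) [2] giving torsion. So H_1 = Z × Z/2.
rank ∂_2 = 20, rank ∂_3 = 0 ⇒ b_2 = 20 − 20 − 0 = 0. So H_2 = 0.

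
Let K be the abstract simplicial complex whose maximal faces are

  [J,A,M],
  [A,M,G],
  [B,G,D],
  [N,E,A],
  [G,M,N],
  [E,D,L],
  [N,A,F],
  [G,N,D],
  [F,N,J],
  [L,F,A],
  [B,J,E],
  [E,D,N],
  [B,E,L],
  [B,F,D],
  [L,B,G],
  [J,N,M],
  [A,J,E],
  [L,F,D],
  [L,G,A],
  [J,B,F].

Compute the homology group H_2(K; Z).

H_2 = 0.

K has 10 vertices, 30 edges, 20 triangles.
rank ∂_2 = 20, rank ∂_3 = 0 ⇒ b_2 = 20 − 20 − 0 = 0. So H_2 = 0.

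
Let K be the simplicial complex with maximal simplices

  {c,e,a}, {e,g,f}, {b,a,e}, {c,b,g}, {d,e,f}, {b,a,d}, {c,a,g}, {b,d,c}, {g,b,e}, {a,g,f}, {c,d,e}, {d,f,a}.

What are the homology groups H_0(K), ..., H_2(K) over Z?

H_0 = Z,  H_1 = Z/2,  H_2 = 0.

Order the vertices as a < b < c < d < e < f < g. Listing each simplex with vertices in this order, K has dimension 2 with simplices:

  0-simplices (7): a, b, c, d, e, f, g
  1-simplices (18): ab, ac, ad, ae, af, ag, bc, bd, be, bg, cd, ce, cg, de, df, ef, eg, fg
  2-simplices (12): abd, abe, ace, acg, adf, afg, bcd, bcg, beg, cde, def, efg

giving chain groups C_0 ≅ Z^7, C_1 ≅ Z^18, C_2 ≅ Z^12.

The boundary map ∂_1: C_1 → C_0 is given by ∂[p,q] = [q] − [p].
As a 7×18 matrix over Z this has rank 6, with invariant factors (1,1,1,1,1,1).

The boundary map ∂_2: C_2 → C_1 acts by ∂[p,q,r] = [q,r] − [p,r] + [p,q]. For instance
  ∂abe = be − ae + ab,
  ∂afg = fg − ag + af.
The resulting 18×12 matrix has rank 12, and its Smith normal form has invariant factors (1,1,1,1,1,1,1,1,1,1,1,2).

Reading off H_k = ker ∂_k / im ∂_{k+1}:

  H_0: rank C_0 − rank ∂_1 = 7 − 6 = 1, and the invariant factors of ∂_1 are all 1, so H_0 = Z.
  H_1: rank ker ∂_1 − rank ∂_2 = (18 − 6) − 12 = 0, and ∂_2 has invariant factor 2 > 1, so H_1 = Z/2.
  H_2: rank ker ∂_2 − rank ∂_3 = (12 − 12) − 0 = 0, and there is no ∂_3, so H_2 = 0.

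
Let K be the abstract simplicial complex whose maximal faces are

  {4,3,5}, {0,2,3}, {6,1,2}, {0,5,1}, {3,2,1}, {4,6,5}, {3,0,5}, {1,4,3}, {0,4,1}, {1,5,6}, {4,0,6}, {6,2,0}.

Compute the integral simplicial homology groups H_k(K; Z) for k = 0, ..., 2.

H_0 ≅ Z,  H_1 ≅ Z/2,  H_2 = 0.

K has 7 vertices, 18 edges, 12 triangles.
rank ∂_0 = 0, rank ∂_1 = 6 ⇒ b_0 = 7 − 0 − 6 = 1; all invariant factors of ∂_1 are 1 so no torsion. So H_0 = Z.
rank ∂_1 = 6, rank ∂_2 = 12 ⇒ b_1 = 18 − 6 − 12 = 0; ∂_2 has invariant factor(s) [2] giving torsion. So H_1 = Z/2.
rank ∂_2 = 12, rank ∂_3 = 0 ⇒ b_2 = 12 − 12 − 0 = 0. So H_2 = 0.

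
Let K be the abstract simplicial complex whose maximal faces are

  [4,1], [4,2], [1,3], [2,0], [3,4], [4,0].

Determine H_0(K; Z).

We work with the vertex ordering 0 < 1 < 2 < 3 < 4. The simplices of K, each written with vertices in increasing order, are:

  0-simplices (5): [0], [1], [2], [3], [4]
  1-simplices (6): [0,2], [0,4], [1,3], [1,4], [2,4], [3,4]

so the chain groups are C_0 ≅ Z^5, C_1 ≅ Z^6.

Boundary ∂_1: C_1 → C_0 is given by ∂[p,q] = [q] − [p].
As a 5×6 matrix over Z this has rank 4, with invariant factors (1,1,1,1).

Now H_k = ker ∂_k / im ∂_{k+1}, so:

  H_0: rank C_0 − rank ∂_1 = 5 − 4 = 1, and the invariant factors of ∂_1 are all 1, so H_0 = Z.

H_0 = Z.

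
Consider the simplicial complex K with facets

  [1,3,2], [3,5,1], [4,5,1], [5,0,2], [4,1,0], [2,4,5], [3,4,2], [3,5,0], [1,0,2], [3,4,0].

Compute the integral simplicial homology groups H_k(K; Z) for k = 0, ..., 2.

Take the total order 0 < 1 < 2 < 3 < 4 < 5 on the vertex set. Then K (dimension 2) consists of the simplices:

  0-simplices (6): [0], [1], [2], [3], [4], [5]
  1-simplices (15): [0,1], [0,2], [0,3], [0,4], [0,5], [1,2], [1,3], [1,4], [1,5], [2,3], [2,4], [2,5], [3,4], [3,5], [4,5]
  2-simplices (10): [0,1,2], [0,1,4], [0,2,5], [0,3,4], [0,3,5], [1,2,3], [1,3,5], [1,4,5], [2,3,4], [2,4,5]

Hence C_0 ≅ Z^6, C_1 ≅ Z^15, C_2 ≅ Z^10.

The boundary map ∂_1: C_1 → C_0 is given by ∂[p,q] = [q] − [p]. For instance
  ∂[0,2] = [2] − [0].
The 6×15 boundary matrix has rank 5 and Smith normal form diag(1,1,1,1,1).

Boundary ∂_2: C_2 → C_1 maps a triangle to the signed sum of its edges. For instance
  ∂[1,4,5] = [4,5] − [1,5] + [1,4],
  ∂[1,3,5] = [3,5] − [1,5] + [1,3].
As a 15×10 matrix over Z this has rank 10, with invariant factors (1,1,1,1,1,1,1,1,1,2).

Reading off H_k = ker ∂_k / im ∂_{k+1}:

  H_0: rank C_0 − rank ∂_1 = 6 − 5 = 1, and the invariant factors of ∂_1 are all 1, so H_0 = Z.
  H_1: rank ker ∂_1 − rank ∂_2 = (15 − 5) − 10 = 0, and ∂_2 has invariant factor 2 > 1, so H_1 = Z/2.
  H_2: rank ker ∂_2 − rank ∂_3 = (10 − 10) − 0 = 0, and there is no ∂_3, so H_2 = 0.

H_0 ≅ Z,  H_1 ≅ Z/2,  H_2 = 0.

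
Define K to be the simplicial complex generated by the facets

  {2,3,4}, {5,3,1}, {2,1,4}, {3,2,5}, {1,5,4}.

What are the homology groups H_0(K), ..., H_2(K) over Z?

H_0 ≅ Z,  H_1 ≅ Z,  H_2 = 0.

K has 5 vertices, 10 edges, 5 triangles.
rank ∂_0 = 0, rank ∂_1 = 4 ⇒ b_0 = 5 − 0 − 4 = 1; all invariant factors of ∂_1 are 1 so no torsion. So H_0 ≅ Z.
rank ∂_1 = 4, rank ∂_2 = 5 ⇒ b_1 = 10 − 4 − 5 = 1; all invariant factors of ∂_2 are 1 so no torsion. So H_1 ≅ Z.
rank ∂_2 = 5, rank ∂_3 = 0 ⇒ b_2 = 5 − 5 − 0 = 0. So H_2 ≅ 0.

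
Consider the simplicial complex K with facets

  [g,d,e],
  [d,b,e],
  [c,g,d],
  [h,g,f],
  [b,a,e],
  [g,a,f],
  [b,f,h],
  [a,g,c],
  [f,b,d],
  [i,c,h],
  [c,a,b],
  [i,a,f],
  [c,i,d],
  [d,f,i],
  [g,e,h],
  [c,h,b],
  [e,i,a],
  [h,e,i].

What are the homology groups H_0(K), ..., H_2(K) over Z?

H_0 ≅ Z,  H_1 ≅ Z^2,  H_2 ≅ Z.

We work with the vertex ordering a < b < c < d < e < f < g < h < i. The simplices of K, each written with vertices in increasing order, are:

  0-simplices (9): a, b, c, d, e, f, g, h, i
  1-simplices (27): ab, ac, ae, af, ag, ai, bc, bd, be, bf, bh, cd, cg, ch, ci, de, df, dg, di, eg, eh, ei, fg, fh, fi, gh, hi
  2-simplices (18): abc, abe, acg, aei, afg, afi, bch, bde, bdf, bfh, cdg, cdi, chi, deg, dfi, egh, ehi, fgh

Hence C_0 ≅ Z^9, C_1 ≅ Z^27, C_2 ≅ Z^18.

Boundary ∂_1: C_1 → C_0 is given by ∂[p,q] = [q] − [p]. For instance
  ∂fi = i − f.
As a 9×27 matrix over Z this has rank 8, with invariant factors (1,1,1,1,1,1,1,1).

Boundary ∂_2: C_2 → C_1 sends each 2-simplex [p,q,r] to [q,r] − [p,r] + [p,q]. For instance
  ∂cdg = dg − cg + cd,
  ∂chi = hi − ci + ch.
This gives a 27×18 integer matrix of rank 17; reducing to Smith normal form yields diagonal entries (1,1,1,1,1,1,1,1,1,1,1,1,1,1,1,1,1).

From H_k ≅ ker(∂_k) / im(∂_{k+1}) we obtain:

  H_0: rank C_0 − rank ∂_1 = 9 − 8 = 1, and the invariant factors of ∂_1 are all 1, so H_0 ≅ Z.
  H_1: rank ker ∂_1 − rank ∂_2 = (27 − 8) − 17 = 2, and the invariant factors of ∂_2 are all 1, so H_1 ≅ Z^2.
  H_2: rank ker ∂_2 − rank ∂_3 = (18 − 17) − 0 = 1, and there is no ∂_3, so H_2 ≅ Z.

As a check, the Euler characteristic is 9 − 27 + 18 = 0, which agrees with 1 − 2 + 1 = 0.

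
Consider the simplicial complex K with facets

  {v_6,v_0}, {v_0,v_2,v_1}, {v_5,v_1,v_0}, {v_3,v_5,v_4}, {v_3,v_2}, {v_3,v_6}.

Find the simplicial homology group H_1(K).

K has 7 vertices, 11 edges, 3 triangles.
rank ∂_1 = 6, rank ∂_2 = 3 ⇒ b_1 = 11 − 6 − 3 = 2; all invariant factors of ∂_2 are 1 so no torsion. So H_1 = Z^2.

H_1 = Z^2.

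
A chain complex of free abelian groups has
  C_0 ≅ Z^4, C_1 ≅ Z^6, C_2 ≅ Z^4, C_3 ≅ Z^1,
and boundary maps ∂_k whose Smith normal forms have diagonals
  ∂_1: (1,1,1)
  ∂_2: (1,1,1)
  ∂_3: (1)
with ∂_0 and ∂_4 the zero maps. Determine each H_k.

H_0 ≅ Z,  H_1 = 0,  H_2 = 0,  H_3 = 0.

H_0: b_0 = 4 − 0 − 3 = 1; torsion from ∂_1 factors > 1: none. So H_0 ≅ Z.
H_1: b_1 = 6 − 3 − 3 = 0; torsion from ∂_2 factors > 1: none. So H_1 ≅ 0.
H_2: b_2 = 4 − 3 − 1 = 0; torsion from ∂_3 factors > 1: none. So H_2 ≅ 0.
H_3: b_3 = 1 − 1 − 0 = 0; torsion from ∂_4 factors > 1: none. So H_3 ≅ 0.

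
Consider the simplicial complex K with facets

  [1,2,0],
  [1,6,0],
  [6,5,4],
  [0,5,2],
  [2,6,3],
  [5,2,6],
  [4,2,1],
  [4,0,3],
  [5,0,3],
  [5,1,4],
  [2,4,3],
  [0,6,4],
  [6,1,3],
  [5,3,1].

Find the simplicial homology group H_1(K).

H_1 ≅ Z^2.

Take the total order 0 < 1 < 2 < 3 < 4 < 5 < 6 on the vertex set. Then K (dimension 2) consists of the simplices:

  0-simplices (7): [0], [1], [2], [3], [4], [5], [6]
  1-simplices (21): [0,1], [0,2], [0,3], [0,4], [0,5], [0,6], [1,2], [1,3], [1,4], [1,5], [1,6], [2,3], [2,4], [2,5], [2,6], [3,4], [3,5], [3,6], [4,5], [4,6], [5,6]
  2-simplices (14): [0,1,2], [0,1,6], [0,2,5], [0,3,4], [0,3,5], [0,4,6], [1,2,4], [1,3,5], [1,3,6], [1,4,5], [2,3,4], [2,3,6], [2,5,6], [4,5,6]

Hence C_0 ≅ Z^7, C_1 ≅ Z^21, C_2 ≅ Z^14.

The boundary map ∂_1: C_1 → C_0 maps an edge to its endpoints' difference, ∂[p,q] = q − p.
The resulting 7×21 matrix has rank 6, and its Smith normal form has invariant factors (1,1,1,1,1,1).

Boundary ∂_2: C_2 → C_1 sends each 2-simplex [p,q,r] to [q,r] − [p,r] + [p,q]. For instance
  ∂[4,5,6] = [5,6] − [4,6] + [4,5],
  ∂[1,4,5] = [4,5] − [1,5] + [1,4].
The resulting 21×14 matrix has rank 13, and its Smith normal form has invariant factors (1,1,1,1,1,1,1,1,1,1,1,1,1).

From H_k ≅ ker(∂_k) / im(∂_{k+1}) we obtain:

  H_1: rank ker ∂_1 − rank ∂_2 = (21 − 6) − 13 = 2, and the invariant factors of ∂_2 are all 1, so H_1 ≅ Z^2.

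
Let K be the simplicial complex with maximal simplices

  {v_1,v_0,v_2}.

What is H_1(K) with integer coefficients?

Order the vertices as v_0 < v_1 < v_2. Listing each simplex with vertices in this order, K has dimension 2 with simplices:

  0-simplices (3): [v_0], [v_1], [v_2]
  1-simplices (3): [v_0,v_1], [v_0,v_2], [v_1,v_2]
  2-simplices (1): [v_0,v_1,v_2]

Hence C_0 ≅ Z^3, C_1 ≅ Z^3, C_2 ≅ Z^1.

∂_1: C_1 → C_0 sends each edge [p,q] (with p < q) to q − p. For instance
  ∂[v_1,v_2] = [v_2] − [v_1].
As a 3×3 matrix over Z this has rank 2, with invariant factors (1,1).

Boundary ∂_2: C_2 → C_1 acts by ∂[p,q,r] = [q,r] − [p,r] + [p,q]. For instance
  ∂[v_0,v_1,v_2] = [v_1,v_2] − [v_0,v_2] + [v_0,v_1].
This gives a 3×1 integer matrix of rank 1; reducing to Smith normal form yields diagonal entries (1).

From H_k ≅ ker(∂_k) / im(∂_{k+1}) we obtain:

  H_1: rank ker ∂_1 − rank ∂_2 = (3 − 2) − 1 = 0, and the invariant factors of ∂_2 are all 1, so H_1 ≅ 0.

H_1 = 0.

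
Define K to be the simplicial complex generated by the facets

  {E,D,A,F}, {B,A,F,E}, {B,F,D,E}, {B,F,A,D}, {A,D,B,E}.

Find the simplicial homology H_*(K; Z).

H_0 ≅ Z,  H_1 = 0,  H_2 = 0,  H_3 ≅ Z.

We work with the vertex ordering A < B < D < E < F. The simplices of K, each written with vertices in increasing order, are:

  0-simplices (5): A, B, D, E, F
  1-simplices (10): AB, AD, AE, AF, BD, BE, BF, DE, DF, EF
  2-simplices (10): ABD, ABE, ABF, ADE, ADF, AEF, BDE, BDF, BEF, DEF
  3-simplices (5): ABDE, ABDF, ABEF, ADEF, BDEF

so the chain groups are C_0 ≅ Z^5, C_1 ≅ Z^10, C_2 ≅ Z^10, C_3 ≅ Z^5.

Boundary ∂_1: C_1 → C_0 sends each edge [p,q] (with p < q) to q − p. For instance
  ∂DE = E − D.
The 5×10 boundary matrix has rank 4 and Smith normal form diag(1,1,1,1).

∂_2: C_2 → C_1 sends each 2-simplex [p,q,r] to [q,r] − [p,r] + [p,q]. For instance
  ∂ABE = BE − AE + AB,
  ∂DEF = EF − DF + DE.
As a 10×10 matrix over Z this has rank 6, with invariant factors (1,1,1,1,1,1).

Boundary ∂_3: C_3 → C_2 sends each 3-simplex σ to the alternating sum Σ_i (−1)^i (σ with its i-th vertex removed). For instance
  ∂ADEF = DEF − AEF + ADF − ADE,
  ∂BDEF = DEF − BEF + BDF − BDE.
This gives a 10×5 integer matrix of rank 4; reducing to Smith normal form yields diagonal entries (1,1,1,1).

Now H_k = ker ∂_k / im ∂_{k+1}, so:

  H_0: rank C_0 − rank ∂_1 = 5 − 4 = 1, and the invariant factors of ∂_1 are all 1, so H_0 = Z.
  H_1: rank ker ∂_1 − rank ∂_2 = (10 − 4) − 6 = 0, and the invariant factors of ∂_2 are all 1, so H_1 = 0.
  H_2: rank ker ∂_2 − rank ∂_3 = (10 − 6) − 4 = 0, and the invariant factors of ∂_3 are all 1, so H_2 = 0.
  H_3: rank ker ∂_3 − rank ∂_4 = (5 − 4) − 0 = 1, and there is no ∂_4, so H_3 = Z.

As a check, the Euler characteristic is 5 − 10 + 10 − 5 = 0, which agrees with 1 − 0 + 0 − 1 = 0.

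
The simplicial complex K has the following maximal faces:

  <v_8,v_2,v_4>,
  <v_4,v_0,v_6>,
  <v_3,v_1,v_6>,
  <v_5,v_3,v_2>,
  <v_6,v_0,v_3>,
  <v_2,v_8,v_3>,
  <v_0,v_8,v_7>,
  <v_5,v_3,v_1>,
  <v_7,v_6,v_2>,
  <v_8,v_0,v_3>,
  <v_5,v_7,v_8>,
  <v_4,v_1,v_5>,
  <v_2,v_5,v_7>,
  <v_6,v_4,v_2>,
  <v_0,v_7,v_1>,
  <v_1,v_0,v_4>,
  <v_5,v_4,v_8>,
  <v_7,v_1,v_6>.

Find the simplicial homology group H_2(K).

Order the vertices as v_0 < v_1 < v_2 < v_3 < v_4 < v_5 < v_6 < v_7 < v_8. Listing each simplex with vertices in this order, K has dimension 2 with simplices:

  0-simplices (9): [v_0], [v_1], [v_2], [v_3], [v_4], [v_5], [v_6], [v_7], [v_8]
  1-simplices (27): (27 of them)
  2-simplices (18): (18 of them)

so the chain groups are C_0 ≅ Z^9, C_1 ≅ Z^27, C_2 ≅ Z^18.

Boundary ∂_1: C_1 → C_0 is given by ∂[p,q] = [q] − [p]. For instance
  ∂[v_0,v_1] = [v_1] − [v_0].
As a 9×27 matrix over Z this has rank 8, with invariant factors (1,1,1,1,1,1,1,1).

∂_2: C_2 → C_1 maps a triangle to the signed sum of its edges. For instance
  ∂[v_0,v_4,v_6] = [v_4,v_6] − [v_0,v_6] + [v_0,v_4],
  ∂[v_2,v_6,v_7] = [v_6,v_7] − [v_2,v_7] + [v_2,v_6].
The 27×18 boundary matrix has rank 18 and Smith normal form diag(1,1,1,1,1,1,1,1,1,1,1,1,1,1,1,1,1,2).

Reading off H_k = ker ∂_k / im ∂_{k+1}:

  H_2: rank ker ∂_2 − rank ∂_3 = (18 − 18) − 0 = 0, and there is no ∂_3, so H_2 ≅ 0.

(K is a triangulation of the Klein bottle.)

H_2 ≅ 0.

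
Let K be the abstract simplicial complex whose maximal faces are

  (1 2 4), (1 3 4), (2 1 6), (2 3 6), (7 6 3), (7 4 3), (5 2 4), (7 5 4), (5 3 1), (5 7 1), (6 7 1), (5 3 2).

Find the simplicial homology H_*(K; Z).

We work with the vertex ordering 1 < 2 < 3 < 4 < 5 < 6 < 7. The simplices of K, each written with vertices in increasing order, are:

  0-simplices (7): [1], [2], [3], [4], [5], [6], [7]
  1-simplices (18): [1,2], [1,3], [1,4], [1,5], [1,6], [1,7], [2,3], [2,4], [2,5], [2,6], [3,4], [3,5], [3,6], [3,7], [4,5], [4,7], [5,7], [6,7]
  2-simplices (12): [1,2,4], [1,2,6], [1,3,4], [1,3,5], [1,5,7], [1,6,7], [2,3,5], [2,3,6], [2,4,5], [3,4,7], [3,6,7], [4,5,7]

giving chain groups C_0 ≅ Z^7, C_1 ≅ Z^18, C_2 ≅ Z^12.

∂_1: C_1 → C_0 sends each edge [p,q] (with p < q) to q − p. For instance
  ∂[1,5] = [5] − [1].
This gives a 7×18 integer matrix of rank 6; reducing to Smith normal form yields diagonal entries (1,1,1,1,1,1).

∂_2: C_2 → C_1 acts by ∂[p,q,r] = [q,r] − [p,r] + [p,q]. For instance
  ∂[1,3,5] = [3,5] − [1,5] + [1,3],
  ∂[4,5,7] = [5,7] − [4,7] + [4,5].
This gives a 18×12 integer matrix of rank 12; reducing to Smith normal form yields diagonal entries (1,1,1,1,1,1,1,1,1,1,1,2).

Now H_k = ker ∂_k / im ∂_{k+1}, so:

  H_0: rank C_0 − rank ∂_1 = 7 − 6 = 1, and the invariant factors of ∂_1 are all 1, so H_0 = Z.
  H_1: rank ker ∂_1 − rank ∂_2 = (18 − 6) − 12 = 0, and ∂_2 has invariant factor 2 > 1, so H_1 = Z/2Z.
  H_2: rank ker ∂_2 − rank ∂_3 = (12 − 12) − 0 = 0, and there is no ∂_3, so H_2 = 0.

As a check, the Euler characteristic is 7 − 18 + 12 = 1, which agrees with 1 − 0 + 0 = 1.
(K is a triangulation of the real projective plane RP^2.)

H_0 ≅ Z,  H_1 ≅ Z/2Z,  H_2 = 0.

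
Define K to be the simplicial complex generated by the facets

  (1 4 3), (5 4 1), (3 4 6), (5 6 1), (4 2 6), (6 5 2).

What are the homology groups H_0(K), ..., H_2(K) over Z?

H_0 ≅ Z,  H_1 ≅ Z,  H_2 = 0.

Order the vertices as 1 < 2 < 3 < 4 < 5 < 6. Listing each simplex with vertices in this order, K has dimension 2 with simplices:

  0-simplices (6): [1], [2], [3], [4], [5], [6]
  1-simplices (12): [1,3], [1,4], [1,5], [1,6], [2,4], [2,5], [2,6], [3,4], [3,6], [4,5], [4,6], [5,6]
  2-simplices (6): [1,3,4], [1,4,5], [1,5,6], [2,4,6], [2,5,6], [3,4,6]

Hence C_0 ≅ Z^6, C_1 ≅ Z^12, C_2 ≅ Z^6.

Boundary ∂_1: C_1 → C_0 is given by ∂[p,q] = [q] − [p].
The 6×12 boundary matrix has rank 5 and Smith normal form diag(1,1,1,1,1).

The boundary map ∂_2: C_2 → C_1 maps a triangle to the signed sum of its edges. For instance
  ∂[3,4,6] = [4,6] − [3,6] + [3,4],
  ∂[1,5,6] = [5,6] − [1,6] + [1,5].
The resulting 12×6 matrix has rank 6, and its Smith normal form has invariant factors (1,1,1,1,1,1).

Now H_k = ker ∂_k / im ∂_{k+1}, so:

  H_0: rank C_0 − rank ∂_1 = 6 − 5 = 1, and the invariant factors of ∂_1 are all 1, so H_0 ≅ Z.
  H_1: rank ker ∂_1 − rank ∂_2 = (12 − 5) − 6 = 1, and the invariant factors of ∂_2 are all 1, so H_1 ≅ Z.
  H_2: rank ker ∂_2 − rank ∂_3 = (6 − 6) − 0 = 0, and there is no ∂_3, so H_2 ≅ 0.

As a check, the Euler characteristic is 6 − 12 + 6 = 0, which agrees with 1 − 1 + 0 = 0.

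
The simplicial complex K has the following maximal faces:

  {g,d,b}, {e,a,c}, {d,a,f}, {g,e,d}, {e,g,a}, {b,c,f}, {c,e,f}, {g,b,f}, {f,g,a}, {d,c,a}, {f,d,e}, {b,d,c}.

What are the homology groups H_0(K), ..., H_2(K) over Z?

Take the total order a < b < c < d < e < f < g on the vertex set. Then K (dimension 2) consists of the simplices:

  0-simplices (7): a, b, c, d, e, f, g
  1-simplices (18): ac, ad, ae, af, ag, bc, bd, bf, bg, cd, ce, cf, de, df, dg, ef, eg, fg
  2-simplices (12): acd, ace, adf, aeg, afg, bcd, bcf, bdg, bfg, cef, def, deg

giving chain groups C_0 ≅ Z^7, C_1 ≅ Z^18, C_2 ≅ Z^12.

Boundary ∂_1: C_1 → C_0 sends each edge [p,q] (with p < q) to q − p. For instance
  ∂ac = c − a.
The 7×18 boundary matrix has rank 6 and Smith normal form diag(1,1,1,1,1,1).

∂_2: C_2 → C_1 maps a triangle to the signed sum of its edges. For instance
  ∂afg = fg − ag + af,
  ∂aeg = eg − ag + ae.
The resulting 18×12 matrix has rank 12, and its Smith normal form has invariant factors (1,1,1,1,1,1,1,1,1,1,1,2).

Computing H_k = (kernel of ∂_k) / (image of ∂_{k+1}):

  H_0: rank C_0 − rank ∂_1 = 7 − 6 = 1, and the invariant factors of ∂_1 are all 1, so H_0 ≅ Z.
  H_1: rank ker ∂_1 − rank ∂_2 = (18 − 6) − 12 = 0, and ∂_2 has invariant factor 2 > 1, so H_1 ≅ Z/2Z.
  H_2: rank ker ∂_2 − rank ∂_3 = (12 − 12) − 0 = 0, and there is no ∂_3, so H_2 ≅ 0.

H_0 = Z,  H_1 = Z/2Z,  H_2 = 0.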